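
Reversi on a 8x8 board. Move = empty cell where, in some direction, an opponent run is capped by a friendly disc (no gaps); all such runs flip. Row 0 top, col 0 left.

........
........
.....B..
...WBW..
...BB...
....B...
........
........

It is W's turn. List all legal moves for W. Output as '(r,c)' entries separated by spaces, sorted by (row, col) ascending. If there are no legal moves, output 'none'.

Answer: (1,5) (5,3) (5,5)

Derivation:
(1,4): no bracket -> illegal
(1,5): flips 1 -> legal
(1,6): no bracket -> illegal
(2,3): no bracket -> illegal
(2,4): no bracket -> illegal
(2,6): no bracket -> illegal
(3,2): no bracket -> illegal
(3,6): no bracket -> illegal
(4,2): no bracket -> illegal
(4,5): no bracket -> illegal
(5,2): no bracket -> illegal
(5,3): flips 2 -> legal
(5,5): flips 1 -> legal
(6,3): no bracket -> illegal
(6,4): no bracket -> illegal
(6,5): no bracket -> illegal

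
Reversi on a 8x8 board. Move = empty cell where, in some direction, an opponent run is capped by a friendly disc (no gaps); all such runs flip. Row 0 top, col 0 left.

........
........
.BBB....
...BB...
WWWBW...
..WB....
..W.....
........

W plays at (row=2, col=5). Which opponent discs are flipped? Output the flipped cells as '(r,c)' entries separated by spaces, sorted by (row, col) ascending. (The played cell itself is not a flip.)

Answer: (3,4) (4,3)

Derivation:
Dir NW: first cell '.' (not opp) -> no flip
Dir N: first cell '.' (not opp) -> no flip
Dir NE: first cell '.' (not opp) -> no flip
Dir W: first cell '.' (not opp) -> no flip
Dir E: first cell '.' (not opp) -> no flip
Dir SW: opp run (3,4) (4,3) capped by W -> flip
Dir S: first cell '.' (not opp) -> no flip
Dir SE: first cell '.' (not opp) -> no flip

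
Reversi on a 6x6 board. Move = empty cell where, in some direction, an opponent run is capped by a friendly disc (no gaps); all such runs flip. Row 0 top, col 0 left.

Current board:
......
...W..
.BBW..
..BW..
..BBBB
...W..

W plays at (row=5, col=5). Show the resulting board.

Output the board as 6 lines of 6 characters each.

Answer: ......
...W..
.BBW..
..BW..
..BBWB
...W.W

Derivation:
Place W at (5,5); scan 8 dirs for brackets.
Dir NW: opp run (4,4) capped by W -> flip
Dir N: opp run (4,5), next='.' -> no flip
Dir NE: edge -> no flip
Dir W: first cell '.' (not opp) -> no flip
Dir E: edge -> no flip
Dir SW: edge -> no flip
Dir S: edge -> no flip
Dir SE: edge -> no flip
All flips: (4,4)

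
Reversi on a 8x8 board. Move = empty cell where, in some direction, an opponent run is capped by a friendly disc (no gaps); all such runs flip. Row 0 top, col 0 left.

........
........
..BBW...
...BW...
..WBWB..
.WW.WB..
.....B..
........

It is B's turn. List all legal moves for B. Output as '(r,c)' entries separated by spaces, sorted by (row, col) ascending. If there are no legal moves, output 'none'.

Answer: (1,5) (2,5) (3,5) (4,1) (5,3) (6,0) (6,1) (6,3)

Derivation:
(1,3): no bracket -> illegal
(1,4): no bracket -> illegal
(1,5): flips 1 -> legal
(2,5): flips 2 -> legal
(3,1): no bracket -> illegal
(3,2): no bracket -> illegal
(3,5): flips 1 -> legal
(4,0): no bracket -> illegal
(4,1): flips 1 -> legal
(5,0): no bracket -> illegal
(5,3): flips 1 -> legal
(6,0): flips 2 -> legal
(6,1): flips 1 -> legal
(6,2): no bracket -> illegal
(6,3): flips 1 -> legal
(6,4): no bracket -> illegal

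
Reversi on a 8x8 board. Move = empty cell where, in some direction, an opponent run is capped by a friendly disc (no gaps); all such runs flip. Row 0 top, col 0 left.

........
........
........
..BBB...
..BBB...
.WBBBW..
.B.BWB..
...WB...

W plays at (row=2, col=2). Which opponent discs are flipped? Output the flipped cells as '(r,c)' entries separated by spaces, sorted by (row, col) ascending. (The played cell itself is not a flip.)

Dir NW: first cell '.' (not opp) -> no flip
Dir N: first cell '.' (not opp) -> no flip
Dir NE: first cell '.' (not opp) -> no flip
Dir W: first cell '.' (not opp) -> no flip
Dir E: first cell '.' (not opp) -> no flip
Dir SW: first cell '.' (not opp) -> no flip
Dir S: opp run (3,2) (4,2) (5,2), next='.' -> no flip
Dir SE: opp run (3,3) (4,4) capped by W -> flip

Answer: (3,3) (4,4)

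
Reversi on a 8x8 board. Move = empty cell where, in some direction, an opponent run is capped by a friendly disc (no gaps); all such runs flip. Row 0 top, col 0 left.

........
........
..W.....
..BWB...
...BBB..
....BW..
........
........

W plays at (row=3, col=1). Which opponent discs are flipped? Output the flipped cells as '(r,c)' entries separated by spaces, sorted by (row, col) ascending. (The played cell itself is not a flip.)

Dir NW: first cell '.' (not opp) -> no flip
Dir N: first cell '.' (not opp) -> no flip
Dir NE: first cell 'W' (not opp) -> no flip
Dir W: first cell '.' (not opp) -> no flip
Dir E: opp run (3,2) capped by W -> flip
Dir SW: first cell '.' (not opp) -> no flip
Dir S: first cell '.' (not opp) -> no flip
Dir SE: first cell '.' (not opp) -> no flip

Answer: (3,2)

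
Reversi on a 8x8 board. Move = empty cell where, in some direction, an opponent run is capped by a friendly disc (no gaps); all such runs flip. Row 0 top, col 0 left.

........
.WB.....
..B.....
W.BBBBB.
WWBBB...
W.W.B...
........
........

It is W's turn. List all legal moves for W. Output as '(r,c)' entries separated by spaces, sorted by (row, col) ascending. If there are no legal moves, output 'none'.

Answer: (0,2) (1,3) (2,3) (2,5) (4,5) (5,5)

Derivation:
(0,1): no bracket -> illegal
(0,2): flips 4 -> legal
(0,3): no bracket -> illegal
(1,3): flips 1 -> legal
(2,1): no bracket -> illegal
(2,3): flips 1 -> legal
(2,4): no bracket -> illegal
(2,5): flips 2 -> legal
(2,6): no bracket -> illegal
(2,7): no bracket -> illegal
(3,1): no bracket -> illegal
(3,7): no bracket -> illegal
(4,5): flips 3 -> legal
(4,6): no bracket -> illegal
(4,7): no bracket -> illegal
(5,1): no bracket -> illegal
(5,3): no bracket -> illegal
(5,5): flips 3 -> legal
(6,3): no bracket -> illegal
(6,4): no bracket -> illegal
(6,5): no bracket -> illegal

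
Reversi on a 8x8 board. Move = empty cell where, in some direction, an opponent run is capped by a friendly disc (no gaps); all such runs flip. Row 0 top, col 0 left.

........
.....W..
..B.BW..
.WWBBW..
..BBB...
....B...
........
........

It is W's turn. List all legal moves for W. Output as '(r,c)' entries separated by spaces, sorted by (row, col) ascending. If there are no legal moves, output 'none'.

(1,1): no bracket -> illegal
(1,2): flips 1 -> legal
(1,3): flips 2 -> legal
(1,4): no bracket -> illegal
(2,1): no bracket -> illegal
(2,3): flips 1 -> legal
(4,1): no bracket -> illegal
(4,5): no bracket -> illegal
(5,1): flips 3 -> legal
(5,2): flips 3 -> legal
(5,3): flips 2 -> legal
(5,5): no bracket -> illegal
(6,3): no bracket -> illegal
(6,4): no bracket -> illegal
(6,5): flips 2 -> legal

Answer: (1,2) (1,3) (2,3) (5,1) (5,2) (5,3) (6,5)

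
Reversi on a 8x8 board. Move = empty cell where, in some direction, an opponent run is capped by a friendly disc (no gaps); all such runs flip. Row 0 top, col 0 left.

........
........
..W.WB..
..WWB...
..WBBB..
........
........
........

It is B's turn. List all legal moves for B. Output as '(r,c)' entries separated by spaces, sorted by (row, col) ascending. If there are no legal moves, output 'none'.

(1,1): flips 2 -> legal
(1,2): no bracket -> illegal
(1,3): no bracket -> illegal
(1,4): flips 1 -> legal
(1,5): no bracket -> illegal
(2,1): flips 1 -> legal
(2,3): flips 2 -> legal
(3,1): flips 2 -> legal
(3,5): no bracket -> illegal
(4,1): flips 1 -> legal
(5,1): no bracket -> illegal
(5,2): no bracket -> illegal
(5,3): no bracket -> illegal

Answer: (1,1) (1,4) (2,1) (2,3) (3,1) (4,1)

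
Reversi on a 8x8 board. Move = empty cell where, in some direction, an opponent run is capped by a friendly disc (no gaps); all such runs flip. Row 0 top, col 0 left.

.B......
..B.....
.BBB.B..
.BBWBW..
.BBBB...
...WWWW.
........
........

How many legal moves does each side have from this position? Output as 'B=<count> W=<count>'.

-- B to move --
(2,4): flips 1 -> legal
(2,6): flips 1 -> legal
(3,6): flips 1 -> legal
(4,5): flips 1 -> legal
(4,6): no bracket -> illegal
(4,7): no bracket -> illegal
(5,2): no bracket -> illegal
(5,7): no bracket -> illegal
(6,2): flips 1 -> legal
(6,3): flips 1 -> legal
(6,4): flips 2 -> legal
(6,5): flips 1 -> legal
(6,6): flips 1 -> legal
(6,7): no bracket -> illegal
B mobility = 9
-- W to move --
(0,0): no bracket -> illegal
(0,2): no bracket -> illegal
(0,3): no bracket -> illegal
(1,0): flips 3 -> legal
(1,1): flips 1 -> legal
(1,3): flips 1 -> legal
(1,4): no bracket -> illegal
(1,5): flips 1 -> legal
(1,6): no bracket -> illegal
(2,0): flips 2 -> legal
(2,4): flips 2 -> legal
(2,6): no bracket -> illegal
(3,0): flips 2 -> legal
(3,6): no bracket -> illegal
(4,0): no bracket -> illegal
(4,5): no bracket -> illegal
(5,0): no bracket -> illegal
(5,1): flips 1 -> legal
(5,2): no bracket -> illegal
W mobility = 8

Answer: B=9 W=8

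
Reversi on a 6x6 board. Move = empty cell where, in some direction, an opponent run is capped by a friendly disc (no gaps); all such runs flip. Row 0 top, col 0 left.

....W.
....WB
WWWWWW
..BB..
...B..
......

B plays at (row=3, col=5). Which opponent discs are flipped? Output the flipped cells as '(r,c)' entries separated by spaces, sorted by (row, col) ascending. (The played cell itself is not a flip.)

Answer: (2,5)

Derivation:
Dir NW: opp run (2,4), next='.' -> no flip
Dir N: opp run (2,5) capped by B -> flip
Dir NE: edge -> no flip
Dir W: first cell '.' (not opp) -> no flip
Dir E: edge -> no flip
Dir SW: first cell '.' (not opp) -> no flip
Dir S: first cell '.' (not opp) -> no flip
Dir SE: edge -> no flip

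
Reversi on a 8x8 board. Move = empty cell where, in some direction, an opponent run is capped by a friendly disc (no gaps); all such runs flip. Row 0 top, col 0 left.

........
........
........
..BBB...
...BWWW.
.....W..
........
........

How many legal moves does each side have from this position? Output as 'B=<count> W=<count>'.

Answer: B=4 W=4

Derivation:
-- B to move --
(3,5): no bracket -> illegal
(3,6): no bracket -> illegal
(3,7): no bracket -> illegal
(4,7): flips 3 -> legal
(5,3): no bracket -> illegal
(5,4): flips 1 -> legal
(5,6): flips 1 -> legal
(5,7): no bracket -> illegal
(6,4): no bracket -> illegal
(6,5): no bracket -> illegal
(6,6): flips 2 -> legal
B mobility = 4
-- W to move --
(2,1): no bracket -> illegal
(2,2): flips 1 -> legal
(2,3): flips 1 -> legal
(2,4): flips 1 -> legal
(2,5): no bracket -> illegal
(3,1): no bracket -> illegal
(3,5): no bracket -> illegal
(4,1): no bracket -> illegal
(4,2): flips 1 -> legal
(5,2): no bracket -> illegal
(5,3): no bracket -> illegal
(5,4): no bracket -> illegal
W mobility = 4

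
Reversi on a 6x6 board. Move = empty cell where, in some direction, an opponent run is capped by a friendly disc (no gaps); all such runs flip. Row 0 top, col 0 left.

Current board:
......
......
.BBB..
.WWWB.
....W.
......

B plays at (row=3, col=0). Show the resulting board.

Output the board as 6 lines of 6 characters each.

Answer: ......
......
.BBB..
BBBBB.
....W.
......

Derivation:
Place B at (3,0); scan 8 dirs for brackets.
Dir NW: edge -> no flip
Dir N: first cell '.' (not opp) -> no flip
Dir NE: first cell 'B' (not opp) -> no flip
Dir W: edge -> no flip
Dir E: opp run (3,1) (3,2) (3,3) capped by B -> flip
Dir SW: edge -> no flip
Dir S: first cell '.' (not opp) -> no flip
Dir SE: first cell '.' (not opp) -> no flip
All flips: (3,1) (3,2) (3,3)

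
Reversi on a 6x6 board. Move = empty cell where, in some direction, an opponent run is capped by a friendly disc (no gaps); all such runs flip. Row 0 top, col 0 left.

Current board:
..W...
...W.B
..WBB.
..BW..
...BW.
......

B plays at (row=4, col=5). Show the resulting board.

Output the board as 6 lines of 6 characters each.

Place B at (4,5); scan 8 dirs for brackets.
Dir NW: first cell '.' (not opp) -> no flip
Dir N: first cell '.' (not opp) -> no flip
Dir NE: edge -> no flip
Dir W: opp run (4,4) capped by B -> flip
Dir E: edge -> no flip
Dir SW: first cell '.' (not opp) -> no flip
Dir S: first cell '.' (not opp) -> no flip
Dir SE: edge -> no flip
All flips: (4,4)

Answer: ..W...
...W.B
..WBB.
..BW..
...BBB
......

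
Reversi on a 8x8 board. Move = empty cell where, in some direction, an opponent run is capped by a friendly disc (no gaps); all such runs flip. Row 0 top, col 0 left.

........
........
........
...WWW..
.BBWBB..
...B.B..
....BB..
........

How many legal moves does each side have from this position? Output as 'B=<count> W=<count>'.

Answer: B=5 W=9

Derivation:
-- B to move --
(2,2): flips 1 -> legal
(2,3): flips 3 -> legal
(2,4): flips 2 -> legal
(2,5): flips 1 -> legal
(2,6): flips 1 -> legal
(3,2): no bracket -> illegal
(3,6): no bracket -> illegal
(4,6): no bracket -> illegal
(5,2): no bracket -> illegal
(5,4): no bracket -> illegal
B mobility = 5
-- W to move --
(3,0): no bracket -> illegal
(3,1): no bracket -> illegal
(3,2): no bracket -> illegal
(3,6): no bracket -> illegal
(4,0): flips 2 -> legal
(4,6): flips 2 -> legal
(5,0): no bracket -> illegal
(5,1): flips 1 -> legal
(5,2): no bracket -> illegal
(5,4): flips 1 -> legal
(5,6): flips 1 -> legal
(6,2): flips 2 -> legal
(6,3): flips 1 -> legal
(6,6): flips 2 -> legal
(7,3): no bracket -> illegal
(7,4): no bracket -> illegal
(7,5): flips 3 -> legal
(7,6): no bracket -> illegal
W mobility = 9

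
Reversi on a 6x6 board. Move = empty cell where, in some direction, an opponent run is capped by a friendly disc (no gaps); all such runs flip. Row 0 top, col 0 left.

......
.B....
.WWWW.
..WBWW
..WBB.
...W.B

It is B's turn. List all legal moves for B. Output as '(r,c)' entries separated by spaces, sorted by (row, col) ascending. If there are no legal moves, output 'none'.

(1,0): flips 2 -> legal
(1,2): no bracket -> illegal
(1,3): flips 1 -> legal
(1,4): flips 2 -> legal
(1,5): flips 1 -> legal
(2,0): no bracket -> illegal
(2,5): flips 1 -> legal
(3,0): no bracket -> illegal
(3,1): flips 2 -> legal
(4,1): flips 1 -> legal
(4,5): no bracket -> illegal
(5,1): flips 1 -> legal
(5,2): no bracket -> illegal
(5,4): no bracket -> illegal

Answer: (1,0) (1,3) (1,4) (1,5) (2,5) (3,1) (4,1) (5,1)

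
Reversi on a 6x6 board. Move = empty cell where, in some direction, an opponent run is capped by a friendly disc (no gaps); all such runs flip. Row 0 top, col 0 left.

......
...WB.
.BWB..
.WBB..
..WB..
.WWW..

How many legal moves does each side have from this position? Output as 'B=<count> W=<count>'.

Answer: B=5 W=6

Derivation:
-- B to move --
(0,2): no bracket -> illegal
(0,3): flips 1 -> legal
(0,4): no bracket -> illegal
(1,1): flips 1 -> legal
(1,2): flips 2 -> legal
(2,0): no bracket -> illegal
(2,4): no bracket -> illegal
(3,0): flips 1 -> legal
(4,0): no bracket -> illegal
(4,1): flips 2 -> legal
(4,4): no bracket -> illegal
(5,0): no bracket -> illegal
(5,4): no bracket -> illegal
B mobility = 5
-- W to move --
(0,3): no bracket -> illegal
(0,4): no bracket -> illegal
(0,5): no bracket -> illegal
(1,0): no bracket -> illegal
(1,1): flips 1 -> legal
(1,2): no bracket -> illegal
(1,5): flips 1 -> legal
(2,0): flips 1 -> legal
(2,4): flips 2 -> legal
(2,5): no bracket -> illegal
(3,0): no bracket -> illegal
(3,4): flips 3 -> legal
(4,1): no bracket -> illegal
(4,4): flips 2 -> legal
(5,4): no bracket -> illegal
W mobility = 6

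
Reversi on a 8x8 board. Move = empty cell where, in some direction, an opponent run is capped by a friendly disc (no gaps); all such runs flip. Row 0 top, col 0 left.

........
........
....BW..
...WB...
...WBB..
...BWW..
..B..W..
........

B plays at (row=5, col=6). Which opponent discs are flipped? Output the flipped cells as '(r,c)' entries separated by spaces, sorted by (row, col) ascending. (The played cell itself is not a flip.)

Answer: (5,4) (5,5)

Derivation:
Dir NW: first cell 'B' (not opp) -> no flip
Dir N: first cell '.' (not opp) -> no flip
Dir NE: first cell '.' (not opp) -> no flip
Dir W: opp run (5,5) (5,4) capped by B -> flip
Dir E: first cell '.' (not opp) -> no flip
Dir SW: opp run (6,5), next='.' -> no flip
Dir S: first cell '.' (not opp) -> no flip
Dir SE: first cell '.' (not opp) -> no flip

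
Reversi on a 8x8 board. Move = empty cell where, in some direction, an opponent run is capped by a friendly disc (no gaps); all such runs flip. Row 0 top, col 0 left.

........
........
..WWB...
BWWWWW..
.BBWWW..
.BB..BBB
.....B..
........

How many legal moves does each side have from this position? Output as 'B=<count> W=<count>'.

-- B to move --
(1,1): flips 3 -> legal
(1,2): flips 5 -> legal
(1,3): no bracket -> illegal
(1,4): flips 2 -> legal
(2,0): flips 1 -> legal
(2,1): flips 3 -> legal
(2,5): flips 4 -> legal
(2,6): no bracket -> illegal
(3,6): flips 5 -> legal
(4,0): no bracket -> illegal
(4,6): flips 4 -> legal
(5,3): no bracket -> illegal
(5,4): flips 2 -> legal
B mobility = 9
-- W to move --
(1,3): flips 1 -> legal
(1,4): flips 1 -> legal
(1,5): flips 1 -> legal
(2,0): no bracket -> illegal
(2,1): no bracket -> illegal
(2,5): flips 1 -> legal
(4,0): flips 2 -> legal
(4,6): no bracket -> illegal
(4,7): no bracket -> illegal
(5,0): flips 1 -> legal
(5,3): flips 1 -> legal
(5,4): no bracket -> illegal
(6,0): flips 2 -> legal
(6,1): flips 3 -> legal
(6,2): flips 2 -> legal
(6,3): no bracket -> illegal
(6,4): no bracket -> illegal
(6,6): flips 1 -> legal
(6,7): flips 1 -> legal
(7,4): no bracket -> illegal
(7,5): flips 2 -> legal
(7,6): no bracket -> illegal
W mobility = 13

Answer: B=9 W=13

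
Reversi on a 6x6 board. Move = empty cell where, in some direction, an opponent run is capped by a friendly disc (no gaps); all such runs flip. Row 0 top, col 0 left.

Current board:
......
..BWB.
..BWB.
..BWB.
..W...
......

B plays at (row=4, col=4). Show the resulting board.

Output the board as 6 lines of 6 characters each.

Answer: ......
..BWB.
..BWB.
..BBB.
..W.B.
......

Derivation:
Place B at (4,4); scan 8 dirs for brackets.
Dir NW: opp run (3,3) capped by B -> flip
Dir N: first cell 'B' (not opp) -> no flip
Dir NE: first cell '.' (not opp) -> no flip
Dir W: first cell '.' (not opp) -> no flip
Dir E: first cell '.' (not opp) -> no flip
Dir SW: first cell '.' (not opp) -> no flip
Dir S: first cell '.' (not opp) -> no flip
Dir SE: first cell '.' (not opp) -> no flip
All flips: (3,3)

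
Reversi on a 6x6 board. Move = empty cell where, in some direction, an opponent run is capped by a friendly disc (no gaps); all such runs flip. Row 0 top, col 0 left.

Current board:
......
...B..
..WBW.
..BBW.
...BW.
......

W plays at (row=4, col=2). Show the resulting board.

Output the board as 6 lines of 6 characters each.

Answer: ......
...B..
..WBW.
..WWW.
..WWW.
......

Derivation:
Place W at (4,2); scan 8 dirs for brackets.
Dir NW: first cell '.' (not opp) -> no flip
Dir N: opp run (3,2) capped by W -> flip
Dir NE: opp run (3,3) capped by W -> flip
Dir W: first cell '.' (not opp) -> no flip
Dir E: opp run (4,3) capped by W -> flip
Dir SW: first cell '.' (not opp) -> no flip
Dir S: first cell '.' (not opp) -> no flip
Dir SE: first cell '.' (not opp) -> no flip
All flips: (3,2) (3,3) (4,3)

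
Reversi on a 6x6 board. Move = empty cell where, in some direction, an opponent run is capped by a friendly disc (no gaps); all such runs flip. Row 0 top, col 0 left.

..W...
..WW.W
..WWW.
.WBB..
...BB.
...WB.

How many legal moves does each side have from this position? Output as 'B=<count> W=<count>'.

Answer: B=5 W=5

Derivation:
-- B to move --
(0,1): no bracket -> illegal
(0,3): flips 2 -> legal
(0,4): no bracket -> illegal
(0,5): no bracket -> illegal
(1,1): flips 1 -> legal
(1,4): flips 1 -> legal
(2,0): no bracket -> illegal
(2,1): no bracket -> illegal
(2,5): no bracket -> illegal
(3,0): flips 1 -> legal
(3,4): no bracket -> illegal
(3,5): no bracket -> illegal
(4,0): no bracket -> illegal
(4,1): no bracket -> illegal
(4,2): no bracket -> illegal
(5,2): flips 1 -> legal
B mobility = 5
-- W to move --
(2,1): no bracket -> illegal
(3,4): flips 2 -> legal
(3,5): flips 1 -> legal
(4,1): flips 1 -> legal
(4,2): flips 2 -> legal
(4,5): no bracket -> illegal
(5,2): no bracket -> illegal
(5,5): flips 3 -> legal
W mobility = 5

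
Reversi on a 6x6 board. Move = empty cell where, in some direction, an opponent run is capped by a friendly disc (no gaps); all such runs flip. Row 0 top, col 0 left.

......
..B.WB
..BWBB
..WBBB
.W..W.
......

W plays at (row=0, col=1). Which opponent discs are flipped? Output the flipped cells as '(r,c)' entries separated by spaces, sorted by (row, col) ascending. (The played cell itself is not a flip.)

Dir NW: edge -> no flip
Dir N: edge -> no flip
Dir NE: edge -> no flip
Dir W: first cell '.' (not opp) -> no flip
Dir E: first cell '.' (not opp) -> no flip
Dir SW: first cell '.' (not opp) -> no flip
Dir S: first cell '.' (not opp) -> no flip
Dir SE: opp run (1,2) capped by W -> flip

Answer: (1,2)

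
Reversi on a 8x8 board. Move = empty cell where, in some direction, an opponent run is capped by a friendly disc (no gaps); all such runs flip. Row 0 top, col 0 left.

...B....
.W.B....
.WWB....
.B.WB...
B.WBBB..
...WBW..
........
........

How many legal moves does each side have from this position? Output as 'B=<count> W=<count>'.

Answer: B=12 W=6

Derivation:
-- B to move --
(0,0): flips 3 -> legal
(0,1): flips 2 -> legal
(0,2): no bracket -> illegal
(1,0): no bracket -> illegal
(1,2): no bracket -> illegal
(2,0): flips 2 -> legal
(2,4): no bracket -> illegal
(3,0): no bracket -> illegal
(3,2): flips 1 -> legal
(4,1): flips 1 -> legal
(4,6): no bracket -> illegal
(5,1): no bracket -> illegal
(5,2): flips 1 -> legal
(5,6): flips 1 -> legal
(6,2): flips 1 -> legal
(6,3): flips 1 -> legal
(6,4): flips 2 -> legal
(6,5): flips 1 -> legal
(6,6): flips 1 -> legal
B mobility = 12
-- W to move --
(0,2): no bracket -> illegal
(0,4): flips 1 -> legal
(1,2): no bracket -> illegal
(1,4): no bracket -> illegal
(2,0): flips 1 -> legal
(2,4): flips 1 -> legal
(2,5): no bracket -> illegal
(3,0): no bracket -> illegal
(3,2): no bracket -> illegal
(3,5): flips 3 -> legal
(3,6): no bracket -> illegal
(4,1): flips 1 -> legal
(4,6): flips 3 -> legal
(5,0): no bracket -> illegal
(5,1): no bracket -> illegal
(5,2): no bracket -> illegal
(5,6): no bracket -> illegal
(6,3): no bracket -> illegal
(6,4): no bracket -> illegal
(6,5): no bracket -> illegal
W mobility = 6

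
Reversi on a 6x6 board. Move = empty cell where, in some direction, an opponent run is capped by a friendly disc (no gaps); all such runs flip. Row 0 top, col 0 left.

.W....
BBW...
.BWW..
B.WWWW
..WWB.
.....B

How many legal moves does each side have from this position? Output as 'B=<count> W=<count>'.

Answer: B=5 W=6

Derivation:
-- B to move --
(0,0): no bracket -> illegal
(0,2): no bracket -> illegal
(0,3): flips 1 -> legal
(1,3): flips 1 -> legal
(1,4): no bracket -> illegal
(2,4): flips 3 -> legal
(2,5): no bracket -> illegal
(3,1): no bracket -> illegal
(4,1): flips 2 -> legal
(4,5): no bracket -> illegal
(5,1): no bracket -> illegal
(5,2): no bracket -> illegal
(5,3): no bracket -> illegal
(5,4): flips 2 -> legal
B mobility = 5
-- W to move --
(0,0): flips 1 -> legal
(0,2): no bracket -> illegal
(2,0): flips 1 -> legal
(3,1): flips 2 -> legal
(4,0): no bracket -> illegal
(4,1): no bracket -> illegal
(4,5): flips 1 -> legal
(5,3): flips 1 -> legal
(5,4): flips 1 -> legal
W mobility = 6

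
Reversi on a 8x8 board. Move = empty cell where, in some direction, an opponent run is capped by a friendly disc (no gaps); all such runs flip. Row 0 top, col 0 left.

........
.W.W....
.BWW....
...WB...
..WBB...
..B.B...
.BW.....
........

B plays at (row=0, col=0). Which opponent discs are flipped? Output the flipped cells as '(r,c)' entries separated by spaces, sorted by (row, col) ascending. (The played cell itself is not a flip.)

Answer: (1,1) (2,2) (3,3)

Derivation:
Dir NW: edge -> no flip
Dir N: edge -> no flip
Dir NE: edge -> no flip
Dir W: edge -> no flip
Dir E: first cell '.' (not opp) -> no flip
Dir SW: edge -> no flip
Dir S: first cell '.' (not opp) -> no flip
Dir SE: opp run (1,1) (2,2) (3,3) capped by B -> flip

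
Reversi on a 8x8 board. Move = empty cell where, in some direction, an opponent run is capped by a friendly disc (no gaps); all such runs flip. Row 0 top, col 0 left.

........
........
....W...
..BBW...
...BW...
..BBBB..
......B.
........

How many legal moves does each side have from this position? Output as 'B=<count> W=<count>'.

Answer: B=5 W=7

Derivation:
-- B to move --
(1,3): no bracket -> illegal
(1,4): flips 3 -> legal
(1,5): flips 1 -> legal
(2,3): no bracket -> illegal
(2,5): flips 1 -> legal
(3,5): flips 2 -> legal
(4,5): flips 1 -> legal
B mobility = 5
-- W to move --
(2,1): no bracket -> illegal
(2,2): flips 1 -> legal
(2,3): no bracket -> illegal
(3,1): flips 2 -> legal
(4,1): no bracket -> illegal
(4,2): flips 2 -> legal
(4,5): no bracket -> illegal
(4,6): no bracket -> illegal
(5,1): no bracket -> illegal
(5,6): no bracket -> illegal
(5,7): no bracket -> illegal
(6,1): flips 2 -> legal
(6,2): flips 1 -> legal
(6,3): no bracket -> illegal
(6,4): flips 1 -> legal
(6,5): no bracket -> illegal
(6,7): no bracket -> illegal
(7,5): no bracket -> illegal
(7,6): no bracket -> illegal
(7,7): flips 2 -> legal
W mobility = 7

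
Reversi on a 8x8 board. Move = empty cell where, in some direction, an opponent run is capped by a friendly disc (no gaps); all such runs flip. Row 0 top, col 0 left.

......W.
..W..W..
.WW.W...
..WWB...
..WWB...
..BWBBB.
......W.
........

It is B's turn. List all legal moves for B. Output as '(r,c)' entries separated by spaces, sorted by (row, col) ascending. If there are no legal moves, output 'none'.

Answer: (0,2) (1,0) (1,1) (1,4) (3,1) (4,1) (6,2) (7,6) (7,7)

Derivation:
(0,1): no bracket -> illegal
(0,2): flips 4 -> legal
(0,3): no bracket -> illegal
(0,4): no bracket -> illegal
(0,5): no bracket -> illegal
(0,7): no bracket -> illegal
(1,0): flips 3 -> legal
(1,1): flips 2 -> legal
(1,3): no bracket -> illegal
(1,4): flips 1 -> legal
(1,6): no bracket -> illegal
(1,7): no bracket -> illegal
(2,0): no bracket -> illegal
(2,3): no bracket -> illegal
(2,5): no bracket -> illegal
(2,6): no bracket -> illegal
(3,0): no bracket -> illegal
(3,1): flips 2 -> legal
(3,5): no bracket -> illegal
(4,1): flips 2 -> legal
(5,1): no bracket -> illegal
(5,7): no bracket -> illegal
(6,2): flips 1 -> legal
(6,3): no bracket -> illegal
(6,4): no bracket -> illegal
(6,5): no bracket -> illegal
(6,7): no bracket -> illegal
(7,5): no bracket -> illegal
(7,6): flips 1 -> legal
(7,7): flips 1 -> legal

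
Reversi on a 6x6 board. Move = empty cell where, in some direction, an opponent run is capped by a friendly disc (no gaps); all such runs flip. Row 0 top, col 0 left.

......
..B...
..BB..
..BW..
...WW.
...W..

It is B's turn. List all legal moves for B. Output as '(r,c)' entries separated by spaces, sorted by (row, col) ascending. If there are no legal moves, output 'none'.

(2,4): no bracket -> illegal
(3,4): flips 1 -> legal
(3,5): no bracket -> illegal
(4,2): no bracket -> illegal
(4,5): no bracket -> illegal
(5,2): no bracket -> illegal
(5,4): flips 1 -> legal
(5,5): flips 2 -> legal

Answer: (3,4) (5,4) (5,5)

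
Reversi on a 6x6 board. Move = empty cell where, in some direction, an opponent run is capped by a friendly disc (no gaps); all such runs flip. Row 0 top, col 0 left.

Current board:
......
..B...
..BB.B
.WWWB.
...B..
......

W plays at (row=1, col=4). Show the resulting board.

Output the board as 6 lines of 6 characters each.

Place W at (1,4); scan 8 dirs for brackets.
Dir NW: first cell '.' (not opp) -> no flip
Dir N: first cell '.' (not opp) -> no flip
Dir NE: first cell '.' (not opp) -> no flip
Dir W: first cell '.' (not opp) -> no flip
Dir E: first cell '.' (not opp) -> no flip
Dir SW: opp run (2,3) capped by W -> flip
Dir S: first cell '.' (not opp) -> no flip
Dir SE: opp run (2,5), next=edge -> no flip
All flips: (2,3)

Answer: ......
..B.W.
..BW.B
.WWWB.
...B..
......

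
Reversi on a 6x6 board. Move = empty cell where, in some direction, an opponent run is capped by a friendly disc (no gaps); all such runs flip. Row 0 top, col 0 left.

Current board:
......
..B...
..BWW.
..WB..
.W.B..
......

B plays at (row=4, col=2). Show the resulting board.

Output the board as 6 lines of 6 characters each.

Answer: ......
..B...
..BWW.
..BB..
.WBB..
......

Derivation:
Place B at (4,2); scan 8 dirs for brackets.
Dir NW: first cell '.' (not opp) -> no flip
Dir N: opp run (3,2) capped by B -> flip
Dir NE: first cell 'B' (not opp) -> no flip
Dir W: opp run (4,1), next='.' -> no flip
Dir E: first cell 'B' (not opp) -> no flip
Dir SW: first cell '.' (not opp) -> no flip
Dir S: first cell '.' (not opp) -> no flip
Dir SE: first cell '.' (not opp) -> no flip
All flips: (3,2)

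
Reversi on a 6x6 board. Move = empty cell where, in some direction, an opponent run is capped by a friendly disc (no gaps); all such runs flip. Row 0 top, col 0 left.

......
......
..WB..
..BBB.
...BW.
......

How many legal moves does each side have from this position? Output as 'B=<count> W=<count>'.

Answer: B=6 W=2

Derivation:
-- B to move --
(1,1): flips 1 -> legal
(1,2): flips 1 -> legal
(1,3): no bracket -> illegal
(2,1): flips 1 -> legal
(3,1): no bracket -> illegal
(3,5): no bracket -> illegal
(4,5): flips 1 -> legal
(5,3): no bracket -> illegal
(5,4): flips 1 -> legal
(5,5): flips 1 -> legal
B mobility = 6
-- W to move --
(1,2): no bracket -> illegal
(1,3): no bracket -> illegal
(1,4): no bracket -> illegal
(2,1): no bracket -> illegal
(2,4): flips 2 -> legal
(2,5): no bracket -> illegal
(3,1): no bracket -> illegal
(3,5): no bracket -> illegal
(4,1): no bracket -> illegal
(4,2): flips 2 -> legal
(4,5): no bracket -> illegal
(5,2): no bracket -> illegal
(5,3): no bracket -> illegal
(5,4): no bracket -> illegal
W mobility = 2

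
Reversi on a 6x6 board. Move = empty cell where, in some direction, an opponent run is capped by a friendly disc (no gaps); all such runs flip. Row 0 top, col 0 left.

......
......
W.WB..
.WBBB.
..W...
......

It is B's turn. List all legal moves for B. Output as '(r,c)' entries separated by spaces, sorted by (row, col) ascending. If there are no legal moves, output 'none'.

(1,0): no bracket -> illegal
(1,1): flips 1 -> legal
(1,2): flips 1 -> legal
(1,3): no bracket -> illegal
(2,1): flips 1 -> legal
(3,0): flips 1 -> legal
(4,0): no bracket -> illegal
(4,1): no bracket -> illegal
(4,3): no bracket -> illegal
(5,1): flips 1 -> legal
(5,2): flips 1 -> legal
(5,3): no bracket -> illegal

Answer: (1,1) (1,2) (2,1) (3,0) (5,1) (5,2)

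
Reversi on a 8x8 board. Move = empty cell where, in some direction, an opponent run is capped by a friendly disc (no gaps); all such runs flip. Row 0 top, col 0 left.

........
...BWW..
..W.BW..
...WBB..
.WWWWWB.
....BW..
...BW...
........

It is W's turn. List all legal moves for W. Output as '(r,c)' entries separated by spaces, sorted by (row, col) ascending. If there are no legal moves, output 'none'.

(0,2): no bracket -> illegal
(0,3): no bracket -> illegal
(0,4): flips 1 -> legal
(1,2): flips 1 -> legal
(2,3): flips 2 -> legal
(2,6): flips 1 -> legal
(3,6): flips 2 -> legal
(3,7): flips 1 -> legal
(4,7): flips 1 -> legal
(5,2): no bracket -> illegal
(5,3): flips 1 -> legal
(5,6): no bracket -> illegal
(5,7): no bracket -> illegal
(6,2): flips 1 -> legal
(6,5): flips 1 -> legal
(7,2): flips 2 -> legal
(7,3): no bracket -> illegal
(7,4): no bracket -> illegal

Answer: (0,4) (1,2) (2,3) (2,6) (3,6) (3,7) (4,7) (5,3) (6,2) (6,5) (7,2)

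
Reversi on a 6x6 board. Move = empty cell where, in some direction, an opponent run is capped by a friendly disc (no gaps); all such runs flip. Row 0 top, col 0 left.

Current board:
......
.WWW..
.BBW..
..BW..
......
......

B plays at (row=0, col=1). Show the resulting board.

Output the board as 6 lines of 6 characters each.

Place B at (0,1); scan 8 dirs for brackets.
Dir NW: edge -> no flip
Dir N: edge -> no flip
Dir NE: edge -> no flip
Dir W: first cell '.' (not opp) -> no flip
Dir E: first cell '.' (not opp) -> no flip
Dir SW: first cell '.' (not opp) -> no flip
Dir S: opp run (1,1) capped by B -> flip
Dir SE: opp run (1,2) (2,3), next='.' -> no flip
All flips: (1,1)

Answer: .B....
.BWW..
.BBW..
..BW..
......
......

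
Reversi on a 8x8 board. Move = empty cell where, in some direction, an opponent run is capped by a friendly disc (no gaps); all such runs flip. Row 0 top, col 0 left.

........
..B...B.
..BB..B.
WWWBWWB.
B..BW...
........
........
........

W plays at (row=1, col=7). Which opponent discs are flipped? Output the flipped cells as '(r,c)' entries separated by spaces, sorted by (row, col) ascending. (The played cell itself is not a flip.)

Dir NW: first cell '.' (not opp) -> no flip
Dir N: first cell '.' (not opp) -> no flip
Dir NE: edge -> no flip
Dir W: opp run (1,6), next='.' -> no flip
Dir E: edge -> no flip
Dir SW: opp run (2,6) capped by W -> flip
Dir S: first cell '.' (not opp) -> no flip
Dir SE: edge -> no flip

Answer: (2,6)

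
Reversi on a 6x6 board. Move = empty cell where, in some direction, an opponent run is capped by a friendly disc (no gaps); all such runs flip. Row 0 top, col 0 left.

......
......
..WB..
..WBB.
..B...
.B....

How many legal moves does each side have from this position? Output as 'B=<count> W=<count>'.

-- B to move --
(1,1): flips 1 -> legal
(1,2): flips 2 -> legal
(1,3): no bracket -> illegal
(2,1): flips 1 -> legal
(3,1): flips 1 -> legal
(4,1): flips 1 -> legal
(4,3): no bracket -> illegal
B mobility = 5
-- W to move --
(1,2): no bracket -> illegal
(1,3): no bracket -> illegal
(1,4): flips 1 -> legal
(2,4): flips 1 -> legal
(2,5): no bracket -> illegal
(3,1): no bracket -> illegal
(3,5): flips 2 -> legal
(4,0): no bracket -> illegal
(4,1): no bracket -> illegal
(4,3): no bracket -> illegal
(4,4): flips 1 -> legal
(4,5): no bracket -> illegal
(5,0): no bracket -> illegal
(5,2): flips 1 -> legal
(5,3): no bracket -> illegal
W mobility = 5

Answer: B=5 W=5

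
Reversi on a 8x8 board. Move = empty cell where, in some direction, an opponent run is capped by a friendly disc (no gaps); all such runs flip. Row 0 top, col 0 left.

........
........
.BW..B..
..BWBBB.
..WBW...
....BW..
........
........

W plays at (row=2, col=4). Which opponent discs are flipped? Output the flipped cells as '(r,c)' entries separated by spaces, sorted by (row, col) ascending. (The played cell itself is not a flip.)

Answer: (3,4)

Derivation:
Dir NW: first cell '.' (not opp) -> no flip
Dir N: first cell '.' (not opp) -> no flip
Dir NE: first cell '.' (not opp) -> no flip
Dir W: first cell '.' (not opp) -> no flip
Dir E: opp run (2,5), next='.' -> no flip
Dir SW: first cell 'W' (not opp) -> no flip
Dir S: opp run (3,4) capped by W -> flip
Dir SE: opp run (3,5), next='.' -> no flip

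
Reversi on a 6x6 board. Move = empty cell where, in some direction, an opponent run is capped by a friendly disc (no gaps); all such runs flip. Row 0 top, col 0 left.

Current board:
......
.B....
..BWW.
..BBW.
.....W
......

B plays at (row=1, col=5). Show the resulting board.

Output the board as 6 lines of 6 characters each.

Place B at (1,5); scan 8 dirs for brackets.
Dir NW: first cell '.' (not opp) -> no flip
Dir N: first cell '.' (not opp) -> no flip
Dir NE: edge -> no flip
Dir W: first cell '.' (not opp) -> no flip
Dir E: edge -> no flip
Dir SW: opp run (2,4) capped by B -> flip
Dir S: first cell '.' (not opp) -> no flip
Dir SE: edge -> no flip
All flips: (2,4)

Answer: ......
.B...B
..BWB.
..BBW.
.....W
......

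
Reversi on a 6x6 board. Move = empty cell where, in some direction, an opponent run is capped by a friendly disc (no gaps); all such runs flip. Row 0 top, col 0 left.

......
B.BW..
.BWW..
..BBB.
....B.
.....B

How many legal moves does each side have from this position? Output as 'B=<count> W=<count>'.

Answer: B=4 W=8

Derivation:
-- B to move --
(0,2): no bracket -> illegal
(0,3): flips 2 -> legal
(0,4): no bracket -> illegal
(1,1): flips 1 -> legal
(1,4): flips 2 -> legal
(2,4): flips 2 -> legal
(3,1): no bracket -> illegal
B mobility = 4
-- W to move --
(0,0): no bracket -> illegal
(0,1): flips 1 -> legal
(0,2): flips 1 -> legal
(0,3): no bracket -> illegal
(1,1): flips 1 -> legal
(2,0): flips 1 -> legal
(2,4): no bracket -> illegal
(2,5): no bracket -> illegal
(3,0): no bracket -> illegal
(3,1): no bracket -> illegal
(3,5): no bracket -> illegal
(4,1): flips 1 -> legal
(4,2): flips 1 -> legal
(4,3): flips 1 -> legal
(4,5): flips 1 -> legal
(5,3): no bracket -> illegal
(5,4): no bracket -> illegal
W mobility = 8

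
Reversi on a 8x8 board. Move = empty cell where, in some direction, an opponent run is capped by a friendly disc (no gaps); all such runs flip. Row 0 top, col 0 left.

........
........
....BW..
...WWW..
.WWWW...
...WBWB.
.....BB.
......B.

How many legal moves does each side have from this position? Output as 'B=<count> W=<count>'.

Answer: B=7 W=8

Derivation:
-- B to move --
(1,4): no bracket -> illegal
(1,5): no bracket -> illegal
(1,6): no bracket -> illegal
(2,2): flips 3 -> legal
(2,3): no bracket -> illegal
(2,6): flips 1 -> legal
(3,0): no bracket -> illegal
(3,1): no bracket -> illegal
(3,2): flips 1 -> legal
(3,6): no bracket -> illegal
(4,0): no bracket -> illegal
(4,5): flips 1 -> legal
(4,6): flips 1 -> legal
(5,0): no bracket -> illegal
(5,1): flips 2 -> legal
(5,2): flips 1 -> legal
(6,2): no bracket -> illegal
(6,3): no bracket -> illegal
(6,4): no bracket -> illegal
B mobility = 7
-- W to move --
(1,3): flips 1 -> legal
(1,4): flips 1 -> legal
(1,5): flips 1 -> legal
(2,3): flips 1 -> legal
(4,5): no bracket -> illegal
(4,6): no bracket -> illegal
(4,7): no bracket -> illegal
(5,7): flips 1 -> legal
(6,3): no bracket -> illegal
(6,4): flips 1 -> legal
(6,7): no bracket -> illegal
(7,4): no bracket -> illegal
(7,5): flips 1 -> legal
(7,7): flips 1 -> legal
W mobility = 8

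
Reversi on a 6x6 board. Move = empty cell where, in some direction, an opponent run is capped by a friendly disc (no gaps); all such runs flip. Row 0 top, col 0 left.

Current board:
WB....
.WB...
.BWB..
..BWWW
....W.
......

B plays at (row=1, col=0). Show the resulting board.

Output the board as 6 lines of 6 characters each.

Answer: WB....
BBB...
.BWB..
..BWWW
....W.
......

Derivation:
Place B at (1,0); scan 8 dirs for brackets.
Dir NW: edge -> no flip
Dir N: opp run (0,0), next=edge -> no flip
Dir NE: first cell 'B' (not opp) -> no flip
Dir W: edge -> no flip
Dir E: opp run (1,1) capped by B -> flip
Dir SW: edge -> no flip
Dir S: first cell '.' (not opp) -> no flip
Dir SE: first cell 'B' (not opp) -> no flip
All flips: (1,1)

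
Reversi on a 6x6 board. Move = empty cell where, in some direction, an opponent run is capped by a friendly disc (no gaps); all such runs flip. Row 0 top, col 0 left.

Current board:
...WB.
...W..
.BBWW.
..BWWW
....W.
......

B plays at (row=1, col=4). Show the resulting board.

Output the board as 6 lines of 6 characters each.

Answer: ...WB.
...WB.
.BBBW.
..BWWW
....W.
......

Derivation:
Place B at (1,4); scan 8 dirs for brackets.
Dir NW: opp run (0,3), next=edge -> no flip
Dir N: first cell 'B' (not opp) -> no flip
Dir NE: first cell '.' (not opp) -> no flip
Dir W: opp run (1,3), next='.' -> no flip
Dir E: first cell '.' (not opp) -> no flip
Dir SW: opp run (2,3) capped by B -> flip
Dir S: opp run (2,4) (3,4) (4,4), next='.' -> no flip
Dir SE: first cell '.' (not opp) -> no flip
All flips: (2,3)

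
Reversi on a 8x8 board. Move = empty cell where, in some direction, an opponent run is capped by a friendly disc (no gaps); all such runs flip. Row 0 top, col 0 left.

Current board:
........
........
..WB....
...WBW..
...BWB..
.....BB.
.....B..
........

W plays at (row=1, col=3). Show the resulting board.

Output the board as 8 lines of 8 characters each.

Answer: ........
...W....
..WW....
...WBW..
...BWB..
.....BB.
.....B..
........

Derivation:
Place W at (1,3); scan 8 dirs for brackets.
Dir NW: first cell '.' (not opp) -> no flip
Dir N: first cell '.' (not opp) -> no flip
Dir NE: first cell '.' (not opp) -> no flip
Dir W: first cell '.' (not opp) -> no flip
Dir E: first cell '.' (not opp) -> no flip
Dir SW: first cell 'W' (not opp) -> no flip
Dir S: opp run (2,3) capped by W -> flip
Dir SE: first cell '.' (not opp) -> no flip
All flips: (2,3)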